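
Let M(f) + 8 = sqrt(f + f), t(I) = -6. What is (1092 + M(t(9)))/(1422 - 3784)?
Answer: -542/1181 - I*sqrt(3)/1181 ≈ -0.45893 - 0.0014666*I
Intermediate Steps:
M(f) = -8 + sqrt(2)*sqrt(f) (M(f) = -8 + sqrt(f + f) = -8 + sqrt(2*f) = -8 + sqrt(2)*sqrt(f))
(1092 + M(t(9)))/(1422 - 3784) = (1092 + (-8 + sqrt(2)*sqrt(-6)))/(1422 - 3784) = (1092 + (-8 + sqrt(2)*(I*sqrt(6))))/(-2362) = (1092 + (-8 + 2*I*sqrt(3)))*(-1/2362) = (1084 + 2*I*sqrt(3))*(-1/2362) = -542/1181 - I*sqrt(3)/1181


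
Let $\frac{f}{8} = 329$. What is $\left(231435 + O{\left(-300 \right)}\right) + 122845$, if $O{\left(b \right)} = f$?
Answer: $356912$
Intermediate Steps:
$f = 2632$ ($f = 8 \cdot 329 = 2632$)
$O{\left(b \right)} = 2632$
$\left(231435 + O{\left(-300 \right)}\right) + 122845 = \left(231435 + 2632\right) + 122845 = 234067 + 122845 = 356912$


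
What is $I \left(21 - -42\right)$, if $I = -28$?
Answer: $-1764$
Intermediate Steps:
$I \left(21 - -42\right) = - 28 \left(21 - -42\right) = - 28 \left(21 + 42\right) = \left(-28\right) 63 = -1764$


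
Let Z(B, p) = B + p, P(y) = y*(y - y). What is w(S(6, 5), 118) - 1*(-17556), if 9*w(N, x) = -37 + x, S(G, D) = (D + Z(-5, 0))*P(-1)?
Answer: 17565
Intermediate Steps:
P(y) = 0 (P(y) = y*0 = 0)
S(G, D) = 0 (S(G, D) = (D + (-5 + 0))*0 = (D - 5)*0 = (-5 + D)*0 = 0)
w(N, x) = -37/9 + x/9 (w(N, x) = (-37 + x)/9 = -37/9 + x/9)
w(S(6, 5), 118) - 1*(-17556) = (-37/9 + (⅑)*118) - 1*(-17556) = (-37/9 + 118/9) + 17556 = 9 + 17556 = 17565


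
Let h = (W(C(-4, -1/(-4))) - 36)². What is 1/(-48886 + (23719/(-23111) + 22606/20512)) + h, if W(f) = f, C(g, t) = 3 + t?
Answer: 198848886315868471/185396086576112 ≈ 1072.6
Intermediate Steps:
h = 17161/16 (h = ((3 - 1/(-4)) - 36)² = ((3 - 1*(-¼)) - 36)² = ((3 + ¼) - 36)² = (13/4 - 36)² = (-131/4)² = 17161/16 ≈ 1072.6)
1/(-48886 + (23719/(-23111) + 22606/20512)) + h = 1/(-48886 + (23719/(-23111) + 22606/20512)) + 17161/16 = 1/(-48886 + (23719*(-1/23111) + 22606*(1/20512))) + 17161/16 = 1/(-48886 + (-23719/23111 + 11303/10256)) + 17161/16 = 1/(-48886 + 17961569/237026416) + 17161/16 = 1/(-11587255411007/237026416) + 17161/16 = -237026416/11587255411007 + 17161/16 = 198848886315868471/185396086576112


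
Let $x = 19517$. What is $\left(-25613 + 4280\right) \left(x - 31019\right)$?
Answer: $245372166$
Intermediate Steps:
$\left(-25613 + 4280\right) \left(x - 31019\right) = \left(-25613 + 4280\right) \left(19517 - 31019\right) = \left(-21333\right) \left(-11502\right) = 245372166$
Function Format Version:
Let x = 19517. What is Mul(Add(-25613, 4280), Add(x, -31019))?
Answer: 245372166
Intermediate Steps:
Mul(Add(-25613, 4280), Add(x, -31019)) = Mul(Add(-25613, 4280), Add(19517, -31019)) = Mul(-21333, -11502) = 245372166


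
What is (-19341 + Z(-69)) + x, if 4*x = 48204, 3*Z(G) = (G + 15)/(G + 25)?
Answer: -160371/22 ≈ -7289.6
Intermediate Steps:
Z(G) = (15 + G)/(3*(25 + G)) (Z(G) = ((G + 15)/(G + 25))/3 = ((15 + G)/(25 + G))/3 = (15 + G)/(3*(25 + G)))
x = 12051 (x = (¼)*48204 = 12051)
(-19341 + Z(-69)) + x = (-19341 + (15 - 69)/(3*(25 - 69))) + 12051 = (-19341 + (⅓)*(-54)/(-44)) + 12051 = (-19341 + (⅓)*(-1/44)*(-54)) + 12051 = (-19341 + 9/22) + 12051 = -425493/22 + 12051 = -160371/22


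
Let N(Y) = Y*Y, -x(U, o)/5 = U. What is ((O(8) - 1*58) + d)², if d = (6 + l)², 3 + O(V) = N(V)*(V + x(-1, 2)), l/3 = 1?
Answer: 725904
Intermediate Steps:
x(U, o) = -5*U
l = 3 (l = 3*1 = 3)
N(Y) = Y²
O(V) = -3 + V²*(5 + V) (O(V) = -3 + V²*(V - 5*(-1)) = -3 + V²*(V + 5) = -3 + V²*(5 + V))
d = 81 (d = (6 + 3)² = 9² = 81)
((O(8) - 1*58) + d)² = (((-3 + 8³ + 5*8²) - 1*58) + 81)² = (((-3 + 512 + 5*64) - 58) + 81)² = (((-3 + 512 + 320) - 58) + 81)² = ((829 - 58) + 81)² = (771 + 81)² = 852² = 725904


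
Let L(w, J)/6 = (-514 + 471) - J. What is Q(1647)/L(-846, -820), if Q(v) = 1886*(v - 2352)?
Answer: -221605/777 ≈ -285.21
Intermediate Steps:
Q(v) = -4435872 + 1886*v (Q(v) = 1886*(-2352 + v) = -4435872 + 1886*v)
L(w, J) = -258 - 6*J (L(w, J) = 6*((-514 + 471) - J) = 6*(-43 - J) = -258 - 6*J)
Q(1647)/L(-846, -820) = (-4435872 + 1886*1647)/(-258 - 6*(-820)) = (-4435872 + 3106242)/(-258 + 4920) = -1329630/4662 = -1329630*1/4662 = -221605/777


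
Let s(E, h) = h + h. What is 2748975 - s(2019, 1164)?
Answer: 2746647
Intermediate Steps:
s(E, h) = 2*h
2748975 - s(2019, 1164) = 2748975 - 2*1164 = 2748975 - 1*2328 = 2748975 - 2328 = 2746647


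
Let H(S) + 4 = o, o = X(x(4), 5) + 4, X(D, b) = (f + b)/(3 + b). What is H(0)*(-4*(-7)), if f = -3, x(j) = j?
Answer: 7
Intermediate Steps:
X(D, b) = (-3 + b)/(3 + b)
o = 17/4 (o = (-3 + 5)/(3 + 5) + 4 = 2/8 + 4 = (1/8)*2 + 4 = 1/4 + 4 = 17/4 ≈ 4.2500)
H(S) = 1/4 (H(S) = -4 + 17/4 = 1/4)
H(0)*(-4*(-7)) = (-4*(-7))/4 = (1/4)*28 = 7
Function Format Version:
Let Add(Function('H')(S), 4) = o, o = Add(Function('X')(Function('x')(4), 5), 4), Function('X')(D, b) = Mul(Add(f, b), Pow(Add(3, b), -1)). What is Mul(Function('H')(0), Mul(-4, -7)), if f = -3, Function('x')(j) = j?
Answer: 7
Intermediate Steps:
Function('X')(D, b) = Mul(Pow(Add(3, b), -1), Add(-3, b)) (Function('X')(D, b) = Mul(Add(-3, b), Pow(Add(3, b), -1)) = Mul(Pow(Add(3, b), -1), Add(-3, b)))
o = Rational(17, 4) (o = Add(Mul(Pow(Add(3, 5), -1), Add(-3, 5)), 4) = Add(Mul(Pow(8, -1), 2), 4) = Add(Mul(Rational(1, 8), 2), 4) = Add(Rational(1, 4), 4) = Rational(17, 4) ≈ 4.2500)
Function('H')(S) = Rational(1, 4) (Function('H')(S) = Add(-4, Rational(17, 4)) = Rational(1, 4))
Mul(Function('H')(0), Mul(-4, -7)) = Mul(Rational(1, 4), Mul(-4, -7)) = Mul(Rational(1, 4), 28) = 7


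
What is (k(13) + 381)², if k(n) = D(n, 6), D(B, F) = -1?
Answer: 144400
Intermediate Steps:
k(n) = -1
(k(13) + 381)² = (-1 + 381)² = 380² = 144400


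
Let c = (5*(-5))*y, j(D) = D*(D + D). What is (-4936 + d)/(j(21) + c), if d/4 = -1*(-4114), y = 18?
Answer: 80/3 ≈ 26.667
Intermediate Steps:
d = 16456 (d = 4*(-1*(-4114)) = 4*4114 = 16456)
j(D) = 2*D² (j(D) = D*(2*D) = 2*D²)
c = -450 (c = (5*(-5))*18 = -25*18 = -450)
(-4936 + d)/(j(21) + c) = (-4936 + 16456)/(2*21² - 450) = 11520/(2*441 - 450) = 11520/(882 - 450) = 11520/432 = 11520*(1/432) = 80/3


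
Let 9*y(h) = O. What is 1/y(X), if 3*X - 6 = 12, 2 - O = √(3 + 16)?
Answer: -6/5 - 3*√19/5 ≈ -3.8153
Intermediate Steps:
O = 2 - √19 (O = 2 - √(3 + 16) = 2 - √19 ≈ -2.3589)
X = 6 (X = 2 + (⅓)*12 = 2 + 4 = 6)
y(h) = 2/9 - √19/9 (y(h) = (2 - √19)/9 = 2/9 - √19/9)
1/y(X) = 1/(2/9 - √19/9)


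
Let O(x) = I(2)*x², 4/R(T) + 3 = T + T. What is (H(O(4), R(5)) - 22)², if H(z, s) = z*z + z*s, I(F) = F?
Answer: 51008164/49 ≈ 1.0410e+6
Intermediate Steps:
R(T) = 4/(-3 + 2*T) (R(T) = 4/(-3 + (T + T)) = 4/(-3 + 2*T))
O(x) = 2*x²
H(z, s) = z² + s*z
(H(O(4), R(5)) - 22)² = ((2*4²)*(4/(-3 + 2*5) + 2*4²) - 22)² = ((2*16)*(4/(-3 + 10) + 2*16) - 22)² = (32*(4/7 + 32) - 22)² = (32*(228/7) - 22)² = (7296/7 - 22)² = (7142/7)² = 51008164/49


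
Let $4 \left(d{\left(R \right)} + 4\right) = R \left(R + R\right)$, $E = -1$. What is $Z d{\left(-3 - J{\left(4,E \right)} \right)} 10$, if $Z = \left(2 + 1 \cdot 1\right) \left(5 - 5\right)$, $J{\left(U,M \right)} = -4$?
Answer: $0$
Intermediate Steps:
$d{\left(R \right)} = -4 + \frac{R^{2}}{2}$ ($d{\left(R \right)} = -4 + \frac{R \left(R + R\right)}{4} = -4 + \frac{R 2 R}{4} = -4 + \frac{2 R^{2}}{4} = -4 + \frac{R^{2}}{2}$)
$Z = 0$ ($Z = \left(2 + 1\right) 0 = 3 \cdot 0 = 0$)
$Z d{\left(-3 - J{\left(4,E \right)} \right)} 10 = 0 \left(-4 + \frac{\left(-3 - -4\right)^{2}}{2}\right) 10 = 0 \left(-4 + \frac{\left(-3 + 4\right)^{2}}{2}\right) 10 = 0 \left(-4 + \frac{1^{2}}{2}\right) 10 = 0 \left(-4 + \frac{1}{2} \cdot 1\right) 10 = 0 \left(-4 + \frac{1}{2}\right) 10 = 0 \left(- \frac{7}{2}\right) 10 = 0 \cdot 10 = 0$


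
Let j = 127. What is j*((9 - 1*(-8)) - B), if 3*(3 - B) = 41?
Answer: 10541/3 ≈ 3513.7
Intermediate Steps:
B = -32/3 (B = 3 - ⅓*41 = 3 - 41/3 = -32/3 ≈ -10.667)
j*((9 - 1*(-8)) - B) = 127*((9 - 1*(-8)) - 1*(-32/3)) = 127*((9 + 8) + 32/3) = 127*(17 + 32/3) = 127*(83/3) = 10541/3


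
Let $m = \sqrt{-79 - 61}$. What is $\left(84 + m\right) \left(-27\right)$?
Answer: $-2268 - 54 i \sqrt{35} \approx -2268.0 - 319.47 i$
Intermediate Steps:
$m = 2 i \sqrt{35}$ ($m = \sqrt{-140} = 2 i \sqrt{35} \approx 11.832 i$)
$\left(84 + m\right) \left(-27\right) = \left(84 + 2 i \sqrt{35}\right) \left(-27\right) = -2268 - 54 i \sqrt{35}$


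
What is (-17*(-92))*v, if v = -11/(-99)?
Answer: 1564/9 ≈ 173.78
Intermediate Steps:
v = ⅑ (v = -11*(-1/99) = ⅑ ≈ 0.11111)
(-17*(-92))*v = -17*(-92)*(⅑) = 1564*(⅑) = 1564/9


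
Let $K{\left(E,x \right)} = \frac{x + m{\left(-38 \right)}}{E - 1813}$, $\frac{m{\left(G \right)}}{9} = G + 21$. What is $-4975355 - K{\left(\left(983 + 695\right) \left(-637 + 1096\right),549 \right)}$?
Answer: $- \frac{3823008053491}{768389} \approx -4.9754 \cdot 10^{6}$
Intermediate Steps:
$m{\left(G \right)} = 189 + 9 G$ ($m{\left(G \right)} = 9 \left(G + 21\right) = 9 \left(21 + G\right) = 189 + 9 G$)
$K{\left(E,x \right)} = \frac{-153 + x}{-1813 + E}$ ($K{\left(E,x \right)} = \frac{x + \left(189 + 9 \left(-38\right)\right)}{E - 1813} = \frac{x + \left(189 - 342\right)}{-1813 + E} = \frac{x - 153}{-1813 + E} = \frac{-153 + x}{-1813 + E}$)
$-4975355 - K{\left(\left(983 + 695\right) \left(-637 + 1096\right),549 \right)} = -4975355 - \frac{-153 + 549}{-1813 + \left(983 + 695\right) \left(-637 + 1096\right)} = -4975355 - \frac{1}{-1813 + 1678 \cdot 459} \cdot 396 = -4975355 - \frac{1}{-1813 + 770202} \cdot 396 = -4975355 - \frac{1}{768389} \cdot 396 = -4975355 - \frac{396}{768389} = - \frac{3823008053491}{768389}$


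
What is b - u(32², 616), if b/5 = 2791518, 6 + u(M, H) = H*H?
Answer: 13578140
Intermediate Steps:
u(M, H) = -6 + H² (u(M, H) = -6 + H*H = -6 + H²)
b = 13957590 (b = 5*2791518 = 13957590)
b - u(32², 616) = 13957590 - (-6 + 616²) = 13957590 - (-6 + 379456) = 13957590 - 1*379450 = 13957590 - 379450 = 13578140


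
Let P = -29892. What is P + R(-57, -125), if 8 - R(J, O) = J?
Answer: -29827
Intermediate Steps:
R(J, O) = 8 - J
P + R(-57, -125) = -29892 + (8 - 1*(-57)) = -29892 + (8 + 57) = -29892 + 65 = -29827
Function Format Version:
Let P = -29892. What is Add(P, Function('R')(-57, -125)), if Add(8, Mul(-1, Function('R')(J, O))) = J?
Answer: -29827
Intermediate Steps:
Function('R')(J, O) = Add(8, Mul(-1, J))
Add(P, Function('R')(-57, -125)) = Add(-29892, Add(8, Mul(-1, -57))) = Add(-29892, Add(8, 57)) = Add(-29892, 65) = -29827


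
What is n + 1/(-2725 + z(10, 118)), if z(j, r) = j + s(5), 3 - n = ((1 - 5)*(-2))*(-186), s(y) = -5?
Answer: 4055519/2720 ≈ 1491.0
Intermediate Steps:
n = 1491 (n = 3 - (1 - 5)*(-2)*(-186) = 3 - (-4*(-2))*(-186) = 3 - 8*(-186) = 3 - 1*(-1488) = 3 + 1488 = 1491)
z(j, r) = -5 + j (z(j, r) = j - 5 = -5 + j)
n + 1/(-2725 + z(10, 118)) = 1491 + 1/(-2725 + (-5 + 10)) = 1491 + 1/(-2725 + 5) = 1491 + 1/(-2720) = 1491 - 1/2720 = 4055519/2720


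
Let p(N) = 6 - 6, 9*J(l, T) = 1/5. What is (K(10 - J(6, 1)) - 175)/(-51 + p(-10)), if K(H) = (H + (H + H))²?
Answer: -162226/11475 ≈ -14.137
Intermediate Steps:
J(l, T) = 1/45 (J(l, T) = (⅑)/5 = (⅑)*(⅕) = 1/45)
p(N) = 0
K(H) = 9*H² (K(H) = (H + 2*H)² = (3*H)² = 9*H²)
(K(10 - J(6, 1)) - 175)/(-51 + p(-10)) = (9*(10 - 1*1/45)² - 175)/(-51 + 0) = (9*(10 - 1/45)² - 175)/(-51) = (9*(449/45)² - 175)*(-1/51) = (9*(201601/2025) - 175)*(-1/51) = (201601/225 - 175)*(-1/51) = (162226/225)*(-1/51) = -162226/11475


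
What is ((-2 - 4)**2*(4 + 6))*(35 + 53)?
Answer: 31680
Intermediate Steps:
((-2 - 4)**2*(4 + 6))*(35 + 53) = ((-6)**2*10)*88 = (36*10)*88 = 360*88 = 31680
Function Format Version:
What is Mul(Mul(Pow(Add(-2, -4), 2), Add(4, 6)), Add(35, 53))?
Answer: 31680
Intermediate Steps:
Mul(Mul(Pow(Add(-2, -4), 2), Add(4, 6)), Add(35, 53)) = Mul(Mul(Pow(-6, 2), 10), 88) = Mul(Mul(36, 10), 88) = Mul(360, 88) = 31680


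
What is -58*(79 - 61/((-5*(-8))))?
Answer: -89871/20 ≈ -4493.5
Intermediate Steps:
-58*(79 - 61/((-5*(-8)))) = -58*(79 - 61/40) = -58*3099/40 = -89871/20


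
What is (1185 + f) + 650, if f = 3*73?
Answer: 2054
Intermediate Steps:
f = 219
(1185 + f) + 650 = (1185 + 219) + 650 = 1404 + 650 = 2054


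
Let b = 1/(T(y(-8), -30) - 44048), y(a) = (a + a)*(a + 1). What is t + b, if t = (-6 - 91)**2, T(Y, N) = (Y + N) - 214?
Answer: 415689619/44180 ≈ 9409.0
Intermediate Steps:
y(a) = 2*a*(1 + a) (y(a) = (2*a)*(1 + a) = 2*a*(1 + a))
T(Y, N) = -214 + N + Y (T(Y, N) = (N + Y) - 214 = -214 + N + Y)
t = 9409 (t = (-97)**2 = 9409)
b = -1/44180 (b = 1/((-214 - 30 + 2*(-8)*(1 - 8)) - 44048) = 1/((-214 - 30 + 2*(-8)*(-7)) - 44048) = 1/((-214 - 30 + 112) - 44048) = 1/(-132 - 44048) = 1/(-44180) = -1/44180 ≈ -2.2635e-5)
t + b = 9409 - 1/44180 = 415689619/44180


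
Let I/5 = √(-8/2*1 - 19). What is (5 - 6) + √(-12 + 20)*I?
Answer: -1 + 10*I*√46 ≈ -1.0 + 67.823*I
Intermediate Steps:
I = 5*I*√23 (I = 5*√(-8/2*1 - 19) = 5*√(-4*1*1 - 19) = 5*√(-4*1 - 19) = 5*√(-4 - 19) = 5*√(-23) = 5*(I*√23) = 5*I*√23 ≈ 23.979*I)
(5 - 6) + √(-12 + 20)*I = (5 - 6) + √(-12 + 20)*(5*I*√23) = -1 + √8*(5*I*√23) = -1 + (2*√2)*(5*I*√23) = -1 + 10*I*√46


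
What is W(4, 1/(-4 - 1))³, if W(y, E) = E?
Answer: -1/125 ≈ -0.0080000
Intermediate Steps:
W(4, 1/(-4 - 1))³ = (1/(-4 - 1))³ = (1/(-5))³ = (-⅕)³ = -1/125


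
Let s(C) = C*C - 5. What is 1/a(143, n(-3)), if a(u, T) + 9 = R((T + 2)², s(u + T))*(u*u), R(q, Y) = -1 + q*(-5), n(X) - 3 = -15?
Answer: -1/10244958 ≈ -9.7609e-8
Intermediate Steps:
n(X) = -12 (n(X) = 3 - 15 = -12)
s(C) = -5 + C² (s(C) = C² - 5 = -5 + C²)
R(q, Y) = -1 - 5*q
a(u, T) = -9 + u²*(-1 - 5*(2 + T)²) (a(u, T) = -9 + (-1 - 5*(T + 2)²)*(u*u) = -9 + (-1 - 5*(2 + T)²)*u² = -9 + u²*(-1 - 5*(2 + T)²))
1/a(143, n(-3)) = 1/(-9 - 1*143²*(1 + 5*(2 - 12)²)) = 1/(-9 - 1*20449*(1 + 5*(-10)²)) = 1/(-9 - 1*20449*(1 + 5*100)) = 1/(-9 - 1*20449*(1 + 500)) = 1/(-9 - 1*20449*501) = 1/(-9 - 10244949) = 1/(-10244958) = -1/10244958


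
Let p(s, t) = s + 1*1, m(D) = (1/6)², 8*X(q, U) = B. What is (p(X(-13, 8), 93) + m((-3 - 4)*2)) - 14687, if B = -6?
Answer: -264361/18 ≈ -14687.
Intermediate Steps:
X(q, U) = -¾ (X(q, U) = (⅛)*(-6) = -¾)
m(D) = 1/36 (m(D) = (⅙)² = 1/36)
p(s, t) = 1 + s (p(s, t) = s + 1 = 1 + s)
(p(X(-13, 8), 93) + m((-3 - 4)*2)) - 14687 = ((1 - ¾) + 1/36) - 14687 = (¼ + 1/36) - 14687 = 5/18 - 14687 = -264361/18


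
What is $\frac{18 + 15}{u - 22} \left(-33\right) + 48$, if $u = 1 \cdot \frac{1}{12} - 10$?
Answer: $\frac{31452}{383} \approx 82.12$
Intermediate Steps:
$u = - \frac{119}{12}$ ($u = 1 \cdot \frac{1}{12} - 10 = \frac{1}{12} - 10 = - \frac{119}{12} \approx -9.9167$)
$\frac{18 + 15}{u - 22} \left(-33\right) + 48 = \frac{18 + 15}{- \frac{119}{12} - 22} \left(-33\right) + 48 = \frac{33}{- \frac{383}{12}} \left(-33\right) + 48 = 33 \left(- \frac{12}{383}\right) \left(-33\right) + 48 = \left(- \frac{396}{383}\right) \left(-33\right) + 48 = \frac{13068}{383} + 48 = \frac{31452}{383}$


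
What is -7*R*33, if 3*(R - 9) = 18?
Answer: -3465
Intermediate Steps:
R = 15 (R = 9 + (⅓)*18 = 9 + 6 = 15)
-7*R*33 = -7*15*33 = -105*33 = -3465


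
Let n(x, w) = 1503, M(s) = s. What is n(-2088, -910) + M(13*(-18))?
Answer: 1269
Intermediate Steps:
n(-2088, -910) + M(13*(-18)) = 1503 + 13*(-18) = 1503 - 234 = 1269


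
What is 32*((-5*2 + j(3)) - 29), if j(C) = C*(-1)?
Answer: -1344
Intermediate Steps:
j(C) = -C
32*((-5*2 + j(3)) - 29) = 32*((-5*2 - 1*3) - 29) = 32*((-10 - 3) - 29) = 32*(-13 - 29) = 32*(-42) = -1344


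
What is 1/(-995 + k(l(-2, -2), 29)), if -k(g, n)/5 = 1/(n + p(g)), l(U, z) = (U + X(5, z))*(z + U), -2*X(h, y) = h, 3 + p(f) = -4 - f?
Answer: -4/3985 ≈ -0.0010038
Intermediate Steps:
p(f) = -7 - f (p(f) = -3 + (-4 - f) = -7 - f)
X(h, y) = -h/2
l(U, z) = (-5/2 + U)*(U + z) (l(U, z) = (U - 1/2*5)*(z + U) = (U - 5/2)*(U + z) = (-5/2 + U)*(U + z))
k(g, n) = -5/(-7 + n - g) (k(g, n) = -5/(n + (-7 - g)) = -5/(-7 + n - g))
1/(-995 + k(l(-2, -2), 29)) = 1/(-995 + 5/(7 + ((-2)**2 - 5/2*(-2) - 5/2*(-2) - 2*(-2)) - 1*29)) = 1/(-995 + 5/(7 + (4 + 5 + 5 + 4) - 29)) = 1/(-995 + 5/(7 + 18 - 29)) = 1/(-995 + 5/(-4)) = 1/(-995 + 5*(-1/4)) = 1/(-995 - 5/4) = 1/(-3985/4) = -4/3985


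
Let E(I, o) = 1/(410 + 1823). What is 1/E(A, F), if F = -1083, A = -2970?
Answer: 2233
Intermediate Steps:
E(I, o) = 1/2233
1/E(A, F) = 1/(1/2233) = 2233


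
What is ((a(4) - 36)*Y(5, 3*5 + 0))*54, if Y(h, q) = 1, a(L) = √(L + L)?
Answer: -1944 + 108*√2 ≈ -1791.3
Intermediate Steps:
a(L) = √2*√L (a(L) = √(2*L) = √2*√L)
((a(4) - 36)*Y(5, 3*5 + 0))*54 = ((√2*√4 - 36)*1)*54 = ((√2*2 - 36)*1)*54 = ((2*√2 - 36)*1)*54 = ((-36 + 2*√2)*1)*54 = (-36 + 2*√2)*54 = -1944 + 108*√2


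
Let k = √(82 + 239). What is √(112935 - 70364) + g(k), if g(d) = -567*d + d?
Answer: √42571 - 566*√321 ≈ -9934.4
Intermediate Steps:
k = √321 ≈ 17.916
g(d) = -566*d
√(112935 - 70364) + g(k) = √(112935 - 70364) - 566*√321 = √42571 - 566*√321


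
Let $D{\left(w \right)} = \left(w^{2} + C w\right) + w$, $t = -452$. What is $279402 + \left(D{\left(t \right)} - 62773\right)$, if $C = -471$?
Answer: $633373$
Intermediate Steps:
$D{\left(w \right)} = w^{2} - 470 w$ ($D{\left(w \right)} = \left(w^{2} - 471 w\right) + w = w^{2} - 470 w$)
$279402 + \left(D{\left(t \right)} - 62773\right) = 279402 - \left(62773 + 452 \left(-470 - 452\right)\right) = 279402 - -353971 = 279402 + \left(416744 - 62773\right) = 279402 + 353971 = 633373$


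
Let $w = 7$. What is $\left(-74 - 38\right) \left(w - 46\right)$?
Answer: $4368$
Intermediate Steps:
$\left(-74 - 38\right) \left(w - 46\right) = \left(-74 - 38\right) \left(7 - 46\right) = \left(-112\right) \left(-39\right) = 4368$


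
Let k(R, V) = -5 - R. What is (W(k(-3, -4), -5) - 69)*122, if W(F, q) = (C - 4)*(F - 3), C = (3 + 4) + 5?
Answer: -13298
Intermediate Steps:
C = 12 (C = 7 + 5 = 12)
W(F, q) = -24 + 8*F (W(F, q) = (12 - 4)*(F - 3) = 8*(-3 + F) = -24 + 8*F)
(W(k(-3, -4), -5) - 69)*122 = ((-24 + 8*(-5 - 1*(-3))) - 69)*122 = ((-24 + 8*(-5 + 3)) - 69)*122 = ((-24 + 8*(-2)) - 69)*122 = ((-24 - 16) - 69)*122 = (-40 - 69)*122 = -109*122 = -13298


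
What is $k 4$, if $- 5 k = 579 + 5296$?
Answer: $-4700$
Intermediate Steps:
$k = -1175$ ($k = - \frac{579 + 5296}{5} = \left(- \frac{1}{5}\right) 5875 = -1175$)
$k 4 = \left(-1175\right) 4 = -4700$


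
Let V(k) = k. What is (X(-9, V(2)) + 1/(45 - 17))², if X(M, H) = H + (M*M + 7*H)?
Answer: 7382089/784 ≈ 9415.9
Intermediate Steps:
X(M, H) = M² + 8*H (X(M, H) = H + (M² + 7*H) = M² + 8*H)
(X(-9, V(2)) + 1/(45 - 17))² = (((-9)² + 8*2) + 1/(45 - 17))² = ((81 + 16) + 1/28)² = (97 + 1/28)² = (2717/28)² = 7382089/784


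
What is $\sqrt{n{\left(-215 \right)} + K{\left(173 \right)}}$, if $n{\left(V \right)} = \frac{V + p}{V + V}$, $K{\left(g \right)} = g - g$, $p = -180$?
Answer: $\frac{\sqrt{6794}}{86} \approx 0.95844$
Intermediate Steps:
$K{\left(g \right)} = 0$
$n{\left(V \right)} = \frac{-180 + V}{2 V}$ ($n{\left(V \right)} = \frac{V - 180}{V + V} = \frac{-180 + V}{2 V}$)
$\sqrt{n{\left(-215 \right)} + K{\left(173 \right)}} = \sqrt{\frac{-180 - 215}{2 \left(-215\right)} + 0} = \sqrt{\frac{1}{2} \left(- \frac{1}{215}\right) \left(-395\right) + 0} = \sqrt{\frac{79}{86} + 0} = \sqrt{\frac{79}{86}} = \frac{\sqrt{6794}}{86}$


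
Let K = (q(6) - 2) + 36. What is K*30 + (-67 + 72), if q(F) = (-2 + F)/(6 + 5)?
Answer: 11395/11 ≈ 1035.9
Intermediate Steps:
q(F) = -2/11 + F/11 (q(F) = (-2 + F)/11 = (-2 + F)*(1/11) = -2/11 + F/11)
K = 378/11 (K = ((-2/11 + (1/11)*6) - 2) + 36 = ((-2/11 + 6/11) - 2) + 36 = (4/11 - 2) + 36 = -18/11 + 36 = 378/11 ≈ 34.364)
K*30 + (-67 + 72) = (378/11)*30 + (-67 + 72) = 11340/11 + 5 = 11395/11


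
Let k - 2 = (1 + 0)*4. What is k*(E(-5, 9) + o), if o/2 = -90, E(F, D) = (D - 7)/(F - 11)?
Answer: -4323/4 ≈ -1080.8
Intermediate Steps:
E(F, D) = (-7 + D)/(-11 + F)
o = -180 (o = 2*(-90) = -180)
k = 6 (k = 2 + (1 + 0)*4 = 2 + 1*4 = 2 + 4 = 6)
k*(E(-5, 9) + o) = 6*((-7 + 9)/(-11 - 5) - 180) = 6*(2/(-16) - 180) = 6*(-1/16*2 - 180) = 6*(-⅛ - 180) = 6*(-1441/8) = -4323/4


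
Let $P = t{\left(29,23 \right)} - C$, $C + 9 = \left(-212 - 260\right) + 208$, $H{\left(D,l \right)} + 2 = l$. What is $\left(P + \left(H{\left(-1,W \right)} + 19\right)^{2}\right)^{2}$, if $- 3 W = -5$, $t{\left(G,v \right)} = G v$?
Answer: $\frac{134467216}{81} \approx 1.6601 \cdot 10^{6}$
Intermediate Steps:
$W = \frac{5}{3}$ ($W = \left(- \frac{1}{3}\right) \left(-5\right) = \frac{5}{3} \approx 1.6667$)
$H{\left(D,l \right)} = -2 + l$
$C = -273$ ($C = -9 + \left(\left(-212 - 260\right) + 208\right) = -9 + \left(-472 + 208\right) = -9 - 264 = -273$)
$P = 940$ ($P = 29 \cdot 23 - -273 = 667 + 273 = 940$)
$\left(P + \left(H{\left(-1,W \right)} + 19\right)^{2}\right)^{2} = \left(940 + \left(\left(-2 + \frac{5}{3}\right) + 19\right)^{2}\right)^{2} = \left(940 + \left(- \frac{1}{3} + 19\right)^{2}\right)^{2} = \left(940 + \left(\frac{56}{3}\right)^{2}\right)^{2} = \left(940 + \frac{3136}{9}\right)^{2} = \left(\frac{11596}{9}\right)^{2} = \frac{134467216}{81}$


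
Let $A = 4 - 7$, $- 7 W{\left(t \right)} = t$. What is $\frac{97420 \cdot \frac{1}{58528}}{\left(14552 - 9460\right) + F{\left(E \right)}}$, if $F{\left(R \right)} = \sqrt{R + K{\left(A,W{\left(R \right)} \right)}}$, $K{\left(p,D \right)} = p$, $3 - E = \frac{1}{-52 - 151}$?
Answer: $\frac{6293794745}{19253803222678} - \frac{24355 \sqrt{203}}{77015212890712} \approx 0.00032688$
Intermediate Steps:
$E = \frac{610}{203}$ ($E = 3 - \frac{1}{-52 - 151} = 3 - \frac{1}{-203} = 3 - - \frac{1}{203} = 3 + \frac{1}{203} = \frac{610}{203} \approx 3.0049$)
$W{\left(t \right)} = - \frac{t}{7}$
$A = -3$ ($A = 4 - 7 = -3$)
$F{\left(R \right)} = \sqrt{-3 + R}$ ($F{\left(R \right)} = \sqrt{R - 3} = \sqrt{-3 + R}$)
$\frac{97420 \cdot \frac{1}{58528}}{\left(14552 - 9460\right) + F{\left(E \right)}} = \frac{97420 \cdot \frac{1}{58528}}{\left(14552 - 9460\right) + \sqrt{-3 + \frac{610}{203}}} = \frac{97420 \cdot \frac{1}{58528}}{5092 + \sqrt{\frac{1}{203}}} = \frac{24355}{14632 \left(5092 + \frac{\sqrt{203}}{203}\right)}$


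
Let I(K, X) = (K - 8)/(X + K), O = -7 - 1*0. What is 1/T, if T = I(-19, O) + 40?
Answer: 26/1067 ≈ 0.024367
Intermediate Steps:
O = -7 (O = -7 + 0 = -7)
I(K, X) = (-8 + K)/(K + X)
T = 1067/26 (T = (-8 - 19)/(-19 - 7) + 40 = -27/(-26) + 40 = -1/26*(-27) + 40 = 27/26 + 40 = 1067/26 ≈ 41.038)
1/T = 1/(1067/26) = 26/1067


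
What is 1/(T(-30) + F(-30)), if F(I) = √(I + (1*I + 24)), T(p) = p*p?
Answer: 25/22501 - I/135006 ≈ 0.0011111 - 7.4071e-6*I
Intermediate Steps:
T(p) = p²
F(I) = √(24 + 2*I) (F(I) = √(I + (I + 24)) = √(I + (24 + I)) = √(24 + 2*I))
1/(T(-30) + F(-30)) = 1/((-30)² + √(24 + 2*(-30))) = 1/(900 + √(24 - 60)) = 1/(900 + √(-36)) = 1/(900 + 6*I) = (900 - 6*I)/810036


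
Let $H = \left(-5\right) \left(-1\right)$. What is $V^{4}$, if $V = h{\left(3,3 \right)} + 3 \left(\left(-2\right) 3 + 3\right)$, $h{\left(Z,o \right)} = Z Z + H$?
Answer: $625$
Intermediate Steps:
$H = 5$
$h{\left(Z,o \right)} = 5 + Z^{2}$ ($h{\left(Z,o \right)} = Z Z + 5 = Z^{2} + 5 = 5 + Z^{2}$)
$V = 5$ ($V = \left(5 + 3^{2}\right) + 3 \left(\left(-2\right) 3 + 3\right) = \left(5 + 9\right) + 3 \left(-6 + 3\right) = 14 + 3 \left(-3\right) = 14 - 9 = 5$)
$V^{4} = 5^{4} = 625$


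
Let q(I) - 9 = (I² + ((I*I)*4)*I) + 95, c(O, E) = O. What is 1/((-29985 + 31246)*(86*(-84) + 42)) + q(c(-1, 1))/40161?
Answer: 304888847/121239392274 ≈ 0.0025148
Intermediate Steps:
q(I) = 104 + I² + 4*I³ (q(I) = 9 + ((I² + ((I*I)*4)*I) + 95) = 9 + ((I² + (I²*4)*I) + 95) = 9 + ((I² + (4*I²)*I) + 95) = 9 + ((I² + 4*I³) + 95) = 9 + (95 + I² + 4*I³) = 104 + I² + 4*I³)
1/((-29985 + 31246)*(86*(-84) + 42)) + q(c(-1, 1))/40161 = 1/((-29985 + 31246)*(86*(-84) + 42)) + (104 + (-1)² + 4*(-1)³)/40161 = 1/(1261*(-7224 + 42)) + (104 + 1 + 4*(-1))*(1/40161) = (1/1261)/(-7182) + (104 + 1 - 4)*(1/40161) = (1/1261)*(-1/7182) + 101*(1/40161) = -1/9056502 + 101/40161 = 304888847/121239392274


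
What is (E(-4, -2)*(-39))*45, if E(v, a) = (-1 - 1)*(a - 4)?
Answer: -21060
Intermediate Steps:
E(v, a) = 8 - 2*a (E(v, a) = -2*(-4 + a) = 8 - 2*a)
(E(-4, -2)*(-39))*45 = ((8 - 2*(-2))*(-39))*45 = ((8 + 4)*(-39))*45 = (12*(-39))*45 = -468*45 = -21060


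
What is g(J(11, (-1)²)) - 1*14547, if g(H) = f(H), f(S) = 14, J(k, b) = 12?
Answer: -14533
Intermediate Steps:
g(H) = 14
g(J(11, (-1)²)) - 1*14547 = 14 - 1*14547 = 14 - 14547 = -14533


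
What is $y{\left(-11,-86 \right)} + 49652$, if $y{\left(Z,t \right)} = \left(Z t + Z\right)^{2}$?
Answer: $923877$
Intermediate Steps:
$y{\left(Z,t \right)} = \left(Z + Z t\right)^{2}$
$y{\left(-11,-86 \right)} + 49652 = \left(-11\right)^{2} \left(1 - 86\right)^{2} + 49652 = 121 \left(-85\right)^{2} + 49652 = 121 \cdot 7225 + 49652 = 874225 + 49652 = 923877$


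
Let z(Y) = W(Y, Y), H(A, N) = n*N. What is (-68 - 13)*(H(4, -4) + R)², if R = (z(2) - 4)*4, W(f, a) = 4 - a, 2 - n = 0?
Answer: -20736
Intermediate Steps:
n = 2 (n = 2 - 1*0 = 2 + 0 = 2)
H(A, N) = 2*N
z(Y) = 4 - Y
R = -8 (R = ((4 - 1*2) - 4)*4 = ((4 - 2) - 4)*4 = (2 - 4)*4 = -2*4 = -8)
(-68 - 13)*(H(4, -4) + R)² = (-68 - 13)*(2*(-4) - 8)² = -81*(-8 - 8)² = -81*(-16)² = -81*256 = -20736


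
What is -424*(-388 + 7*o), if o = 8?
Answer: 140768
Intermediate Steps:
-424*(-388 + 7*o) = -424*(-388 + 7*8) = -424*(-388 + 56) = -424*(-332) = 140768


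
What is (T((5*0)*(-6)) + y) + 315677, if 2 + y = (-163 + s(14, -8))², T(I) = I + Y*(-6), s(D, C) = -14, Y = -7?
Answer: 347046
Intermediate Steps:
T(I) = 42 + I (T(I) = I - 7*(-6) = I + 42 = 42 + I)
y = 31327 (y = -2 + (-163 - 14)² = -2 + (-177)² = -2 + 31329 = 31327)
(T((5*0)*(-6)) + y) + 315677 = ((42 + (5*0)*(-6)) + 31327) + 315677 = ((42 + 0*(-6)) + 31327) + 315677 = ((42 + 0) + 31327) + 315677 = (42 + 31327) + 315677 = 31369 + 315677 = 347046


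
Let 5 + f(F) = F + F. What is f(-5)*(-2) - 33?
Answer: -3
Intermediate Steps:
f(F) = -5 + 2*F (f(F) = -5 + (F + F) = -5 + 2*F)
f(-5)*(-2) - 33 = (-5 + 2*(-5))*(-2) - 33 = (-5 - 10)*(-2) - 33 = -15*(-2) - 33 = 30 - 33 = -3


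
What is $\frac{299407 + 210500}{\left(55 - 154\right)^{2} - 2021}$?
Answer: $\frac{509907}{7780} \approx 65.541$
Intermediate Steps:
$\frac{299407 + 210500}{\left(55 - 154\right)^{2} - 2021} = \frac{509907}{\left(-99\right)^{2} - 2021} = \frac{509907}{9801 - 2021} = \frac{509907}{7780}$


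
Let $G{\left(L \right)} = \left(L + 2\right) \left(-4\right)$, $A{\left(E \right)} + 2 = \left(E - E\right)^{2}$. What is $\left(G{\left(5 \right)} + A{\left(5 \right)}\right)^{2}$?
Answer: $900$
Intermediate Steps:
$A{\left(E \right)} = -2$ ($A{\left(E \right)} = -2 + \left(E - E\right)^{2} = -2 + 0^{2} = -2 + 0 = -2$)
$G{\left(L \right)} = -8 - 4 L$ ($G{\left(L \right)} = \left(2 + L\right) \left(-4\right) = -8 - 4 L$)
$\left(G{\left(5 \right)} + A{\left(5 \right)}\right)^{2} = \left(\left(-8 - 20\right) - 2\right)^{2} = \left(-28 - 2\right)^{2} = \left(-30\right)^{2} = 900$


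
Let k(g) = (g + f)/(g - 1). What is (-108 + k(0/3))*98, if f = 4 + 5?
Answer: -11466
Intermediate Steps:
f = 9
k(g) = (9 + g)/(-1 + g) (k(g) = (g + 9)/(g - 1) = (9 + g)/(-1 + g))
(-108 + k(0/3))*98 = (-108 + (9 + 0/3)/(-1 + 0/3))*98 = (-108 + (9 + 0*(⅓))/(-1 + 0*(⅓)))*98 = (-108 + (9 + 0)/(-1 + 0))*98 = (-108 + 9/(-1))*98 = (-108 - 1*9)*98 = (-108 - 9)*98 = -117*98 = -11466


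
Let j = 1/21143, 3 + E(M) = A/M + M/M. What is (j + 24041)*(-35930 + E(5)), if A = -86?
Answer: -91364687608544/105715 ≈ -8.6425e+8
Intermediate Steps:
E(M) = -2 - 86/M (E(M) = -3 + (-86/M + M/M) = -3 + (-86/M + 1) = -3 + (1 - 86/M) = -2 - 86/M)
j = 1/21143 ≈ 4.7297e-5
(j + 24041)*(-35930 + E(5)) = (1/21143 + 24041)*(-35930 + (-2 - 86/5)) = 508298864*(-35930 + (-2 - 86*1/5))/21143 = 508298864*(-35930 + (-2 - 86/5))/21143 = 508298864*(-35930 - 96/5)/21143 = (508298864/21143)*(-179746/5) = -91364687608544/105715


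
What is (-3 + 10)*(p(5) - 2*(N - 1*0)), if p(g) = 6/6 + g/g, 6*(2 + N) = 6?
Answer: 28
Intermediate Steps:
N = -1 (N = -2 + (⅙)*6 = -2 + 1 = -1)
p(g) = 2 (p(g) = 6*(⅙) + 1 = 1 + 1 = 2)
(-3 + 10)*(p(5) - 2*(N - 1*0)) = (-3 + 10)*(2 - 2*(-1 - 1*0)) = 7*(2 - 2*(-1 + 0)) = 7*(2 - 2*(-1)) = 7*(2 + 2) = 7*4 = 28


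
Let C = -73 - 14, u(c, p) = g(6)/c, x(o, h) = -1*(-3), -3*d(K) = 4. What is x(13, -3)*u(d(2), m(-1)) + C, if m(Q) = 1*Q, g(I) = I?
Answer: -201/2 ≈ -100.50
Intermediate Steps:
m(Q) = Q
d(K) = -4/3 (d(K) = -⅓*4 = -4/3)
x(o, h) = 3
u(c, p) = 6/c
C = -87
x(13, -3)*u(d(2), m(-1)) + C = 3*(6/(-4/3)) - 87 = 3*(6*(-¾)) - 87 = 3*(-9/2) - 87 = -27/2 - 87 = -201/2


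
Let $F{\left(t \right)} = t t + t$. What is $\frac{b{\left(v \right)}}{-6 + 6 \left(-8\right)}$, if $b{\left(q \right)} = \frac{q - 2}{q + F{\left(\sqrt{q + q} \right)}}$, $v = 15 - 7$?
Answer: $- \frac{1}{252} \approx -0.0039683$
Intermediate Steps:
$F{\left(t \right)} = t + t^{2}$ ($F{\left(t \right)} = t^{2} + t = t + t^{2}$)
$v = 8$
$b{\left(q \right)} = \frac{-2 + q}{q + \sqrt{2} \sqrt{q} \left(1 + \sqrt{2} \sqrt{q}\right)}$ ($b{\left(q \right)} = \frac{q - 2}{q + \sqrt{q + q} \left(1 + \sqrt{q + q}\right)} = \frac{-2 + q}{q + \sqrt{2 q} \left(1 + \sqrt{2 q}\right)} = \frac{-2 + q}{q + \sqrt{2} \sqrt{q} \left(1 + \sqrt{2} \sqrt{q}\right)}$)
$\frac{b{\left(v \right)}}{-6 + 6 \left(-8\right)} = \frac{\frac{1}{3 \cdot 8 + \sqrt{2} \sqrt{8}} \left(-2 + 8\right)}{-6 + 6 \left(-8\right)} = \frac{\frac{1}{24 + \sqrt{2} \cdot 2 \sqrt{2}} \cdot 6}{-6 - 48} = \frac{\frac{1}{24 + 4} \cdot 6}{-54} = \frac{1}{28} \cdot 6 \left(- \frac{1}{54}\right) = \frac{3}{14} \left(- \frac{1}{54}\right) = - \frac{1}{252}$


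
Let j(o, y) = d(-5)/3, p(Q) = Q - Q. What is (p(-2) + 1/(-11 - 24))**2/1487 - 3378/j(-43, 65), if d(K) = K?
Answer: 3691968211/1821575 ≈ 2026.8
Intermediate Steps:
p(Q) = 0
j(o, y) = -5/3
(p(-2) + 1/(-11 - 24))**2/1487 - 3378/j(-43, 65) = (0 + 1/(-11 - 24))**2/1487 - 3378/(-5/3) = (0 + 1/(-35))**2*(1/1487) - 3378*(-3/5) = (0 - 1/35)**2*(1/1487) + 10134/5 = (-1/35)**2*(1/1487) + 10134/5 = (1/1225)*(1/1487) + 10134/5 = 1/1821575 + 10134/5 = 3691968211/1821575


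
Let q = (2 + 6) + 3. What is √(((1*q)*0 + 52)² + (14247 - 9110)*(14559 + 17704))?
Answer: √165737735 ≈ 12874.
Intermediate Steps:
q = 11 (q = 8 + 3 = 11)
√(((1*q)*0 + 52)² + (14247 - 9110)*(14559 + 17704)) = √(((1*11)*0 + 52)² + (14247 - 9110)*(14559 + 17704)) = √((11*0 + 52)² + 5137*32263) = √((0 + 52)² + 165735031) = √(52² + 165735031) = √(2704 + 165735031) = √165737735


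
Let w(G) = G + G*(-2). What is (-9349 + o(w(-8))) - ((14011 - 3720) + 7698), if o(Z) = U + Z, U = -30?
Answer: -27360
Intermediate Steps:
w(G) = -G (w(G) = G - 2*G = -G)
o(Z) = -30 + Z
(-9349 + o(w(-8))) - ((14011 - 3720) + 7698) = (-9349 + (-30 - 1*(-8))) - ((14011 - 3720) + 7698) = (-9349 + (-30 + 8)) - (10291 + 7698) = (-9349 - 22) - 1*17989 = -9371 - 17989 = -27360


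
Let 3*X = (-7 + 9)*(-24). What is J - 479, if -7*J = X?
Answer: -3337/7 ≈ -476.71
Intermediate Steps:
X = -16 (X = ((-7 + 9)*(-24))/3 = (2*(-24))/3 = (⅓)*(-48) = -16)
J = 16/7 (J = -⅐*(-16) = 16/7 ≈ 2.2857)
J - 479 = 16/7 - 479 = -3337/7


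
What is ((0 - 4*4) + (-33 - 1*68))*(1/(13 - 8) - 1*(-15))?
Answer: -8892/5 ≈ -1778.4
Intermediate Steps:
((0 - 4*4) + (-33 - 1*68))*(1/(13 - 8) - 1*(-15)) = ((0 - 16) + (-33 - 68))*(1/5 + 15) = (-16 - 101)*(⅕ + 15) = -117*76/5 = -8892/5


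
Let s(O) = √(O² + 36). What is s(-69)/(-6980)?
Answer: -3*√533/6980 ≈ -0.0099227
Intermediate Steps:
s(O) = √(36 + O²)
s(-69)/(-6980) = √(36 + (-69)²)/(-6980) = √(36 + 4761)*(-1/6980) = √4797*(-1/6980) = (3*√533)*(-1/6980) = -3*√533/6980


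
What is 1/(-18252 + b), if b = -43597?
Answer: -1/61849 ≈ -1.6168e-5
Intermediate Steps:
1/(-18252 + b) = 1/(-18252 - 43597) = 1/(-61849) = -1/61849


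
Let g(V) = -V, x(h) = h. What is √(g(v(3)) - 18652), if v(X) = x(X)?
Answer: I*√18655 ≈ 136.58*I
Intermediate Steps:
v(X) = X
√(g(v(3)) - 18652) = √(-1*3 - 18652) = √(-3 - 18652) = √(-18655) = I*√18655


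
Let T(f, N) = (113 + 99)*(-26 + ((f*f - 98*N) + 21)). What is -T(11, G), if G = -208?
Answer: -4346000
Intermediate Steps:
T(f, N) = -1060 - 20776*N + 212*f² (T(f, N) = 212*(-26 + ((f² - 98*N) + 21)) = 212*(-26 + (21 + f² - 98*N)) = 212*(-5 + f² - 98*N) = -1060 - 20776*N + 212*f²)
-T(11, G) = -(-1060 - 20776*(-208) + 212*11²) = -(-1060 + 4321408 + 212*121) = -(-1060 + 4321408 + 25652) = -1*4346000 = -4346000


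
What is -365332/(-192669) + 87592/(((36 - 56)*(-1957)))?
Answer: 7793839382/1885266165 ≈ 4.1341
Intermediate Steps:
-365332/(-192669) + 87592/(((36 - 56)*(-1957))) = -365332*(-1/192669) + 87592/((-20*(-1957))) = 365332/192669 + 87592/39140 = 365332/192669 + 87592*(1/39140) = 365332/192669 + 21898/9785 = 7793839382/1885266165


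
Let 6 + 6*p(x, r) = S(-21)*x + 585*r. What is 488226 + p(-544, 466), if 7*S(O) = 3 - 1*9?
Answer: 3736164/7 ≈ 5.3374e+5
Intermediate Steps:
S(O) = -6/7 (S(O) = (3 - 1*9)/7 = (3 - 9)/7 = (⅐)*(-6) = -6/7)
p(x, r) = -1 - x/7 + 195*r/2 (p(x, r) = -1 + (-6*x/7 + 585*r)/6 = -1 + (585*r - 6*x/7)/6 = -1 + (-x/7 + 195*r/2) = -1 - x/7 + 195*r/2)
488226 + p(-544, 466) = 488226 + (-1 - ⅐*(-544) + (195/2)*466) = 488226 + (-1 + 544/7 + 45435) = 488226 + 318582/7 = 3736164/7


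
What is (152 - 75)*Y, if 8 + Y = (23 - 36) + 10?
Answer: -847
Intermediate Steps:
Y = -11 (Y = -8 + ((23 - 36) + 10) = -8 + (-13 + 10) = -8 - 3 = -11)
(152 - 75)*Y = (152 - 75)*(-11) = 77*(-11) = -847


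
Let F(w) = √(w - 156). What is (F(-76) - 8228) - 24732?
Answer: -32960 + 2*I*√58 ≈ -32960.0 + 15.232*I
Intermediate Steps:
F(w) = √(-156 + w)
(F(-76) - 8228) - 24732 = (√(-156 - 76) - 8228) - 24732 = (√(-232) - 8228) - 24732 = (2*I*√58 - 8228) - 24732 = (-8228 + 2*I*√58) - 24732 = -32960 + 2*I*√58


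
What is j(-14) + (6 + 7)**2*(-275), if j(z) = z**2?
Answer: -46279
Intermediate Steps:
j(-14) + (6 + 7)**2*(-275) = (-14)**2 + (6 + 7)**2*(-275) = 196 + 13**2*(-275) = 196 + 169*(-275) = 196 - 46475 = -46279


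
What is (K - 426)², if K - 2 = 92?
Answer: 110224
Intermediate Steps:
K = 94 (K = 2 + 92 = 94)
(K - 426)² = (94 - 426)² = (-332)² = 110224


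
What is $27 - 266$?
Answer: $-239$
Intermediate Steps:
$27 - 266 = -239$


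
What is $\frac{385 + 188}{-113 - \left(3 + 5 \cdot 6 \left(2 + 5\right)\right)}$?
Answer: $- \frac{573}{326} \approx -1.7577$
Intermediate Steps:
$\frac{385 + 188}{-113 - \left(3 + 5 \cdot 6 \left(2 + 5\right)\right)} = \frac{573}{-113 - \left(3 + 5 \cdot 6 \cdot 7\right)} = \frac{573}{-113 - 213} = \frac{573}{-326} = 573 \left(- \frac{1}{326}\right) = - \frac{573}{326}$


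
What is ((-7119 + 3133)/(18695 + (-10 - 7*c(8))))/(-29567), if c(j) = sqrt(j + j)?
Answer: 3986/551631519 ≈ 7.2258e-6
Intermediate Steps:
c(j) = sqrt(2)*sqrt(j) (c(j) = sqrt(2*j) = sqrt(2)*sqrt(j))
((-7119 + 3133)/(18695 + (-10 - 7*c(8))))/(-29567) = ((-7119 + 3133)/(18695 + (-10 - 7*sqrt(2)*sqrt(8))))/(-29567) = -3986/(18695 + (-10 - 7*sqrt(2)*2*sqrt(2)))*(-1/29567) = -3986/(18695 + (-10 - 7*4))*(-1/29567) = -3986/(18695 + (-10 - 28))*(-1/29567) = -3986/(18695 - 38)*(-1/29567) = -3986/18657*(-1/29567) = 3986/551631519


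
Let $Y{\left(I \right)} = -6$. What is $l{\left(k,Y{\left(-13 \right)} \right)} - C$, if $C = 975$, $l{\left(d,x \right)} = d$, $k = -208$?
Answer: $-1183$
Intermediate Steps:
$l{\left(k,Y{\left(-13 \right)} \right)} - C = -208 - 975 = -1183$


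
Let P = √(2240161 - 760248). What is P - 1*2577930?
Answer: -2577930 + √1479913 ≈ -2.5767e+6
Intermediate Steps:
P = √1479913 ≈ 1216.5
P - 1*2577930 = √1479913 - 1*2577930 = √1479913 - 2577930 = -2577930 + √1479913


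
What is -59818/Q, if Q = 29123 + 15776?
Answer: -59818/44899 ≈ -1.3323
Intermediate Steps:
Q = 44899
-59818/Q = -59818/44899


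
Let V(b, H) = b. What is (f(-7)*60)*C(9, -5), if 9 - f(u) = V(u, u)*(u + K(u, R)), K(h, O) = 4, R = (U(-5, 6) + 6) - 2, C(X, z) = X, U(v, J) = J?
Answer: -6480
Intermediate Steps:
R = 10 (R = (6 + 6) - 2 = 12 - 2 = 10)
f(u) = 9 - u*(4 + u) (f(u) = 9 - u*(u + 4) = 9 - u*(4 + u))
(f(-7)*60)*C(9, -5) = ((9 - 1*(-7)² - 4*(-7))*60)*9 = ((9 - 1*49 + 28)*60)*9 = ((9 - 49 + 28)*60)*9 = -12*60*9 = -720*9 = -6480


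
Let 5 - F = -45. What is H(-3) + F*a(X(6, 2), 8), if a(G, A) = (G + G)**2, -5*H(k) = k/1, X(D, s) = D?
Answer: 36003/5 ≈ 7200.6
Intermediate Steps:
F = 50 (F = 5 - 1*(-45) = 5 + 45 = 50)
H(k) = -k/5 (H(k) = -k/(5*1) = -k/5)
a(G, A) = 4*G**2 (a(G, A) = (2*G)**2 = 4*G**2)
H(-3) + F*a(X(6, 2), 8) = -1/5*(-3) + 50*(4*6**2) = 3/5 + 50*(4*36) = 3/5 + 50*144 = 3/5 + 7200 = 36003/5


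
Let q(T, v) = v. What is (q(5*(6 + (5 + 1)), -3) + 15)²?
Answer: 144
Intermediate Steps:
(q(5*(6 + (5 + 1)), -3) + 15)² = (-3 + 15)² = 12² = 144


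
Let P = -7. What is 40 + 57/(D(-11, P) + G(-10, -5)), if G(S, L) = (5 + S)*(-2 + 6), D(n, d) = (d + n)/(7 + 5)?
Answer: 1606/43 ≈ 37.349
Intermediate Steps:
D(n, d) = d/12 + n/12 (D(n, d) = (d + n)/12 = (d + n)*(1/12) = d/12 + n/12)
G(S, L) = 20 + 4*S (G(S, L) = (5 + S)*4 = 20 + 4*S)
40 + 57/(D(-11, P) + G(-10, -5)) = 40 + 57/(((1/12)*(-7) + (1/12)*(-11)) + (20 + 4*(-10))) = 40 + 57/((-7/12 - 11/12) + (20 - 40)) = 40 + 57/(-3/2 - 20) = 40 + 57/(-43/2) = 40 - 2/43*57 = 40 - 114/43 = 1606/43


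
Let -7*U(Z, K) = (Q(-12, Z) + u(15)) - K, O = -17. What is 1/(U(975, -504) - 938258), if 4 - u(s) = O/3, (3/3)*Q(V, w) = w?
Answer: -3/2815412 ≈ -1.0656e-6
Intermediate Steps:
Q(V, w) = w
u(s) = 29/3 (u(s) = 4 - (-17)/3 = 4 - 1*(-17/3) = 4 + 17/3 = 29/3)
U(Z, K) = -29/21 - Z/7 + K/7 (U(Z, K) = -((Z + 29/3) - K)/7 = -((29/3 + Z) - K)/7 = -(29/3 + Z - K)/7 = -29/21 - Z/7 + K/7)
1/(U(975, -504) - 938258) = 1/((-29/21 - 1/7*975 + (1/7)*(-504)) - 938258) = 1/((-29/21 - 975/7 - 72) - 938258) = 1/(-638/3 - 938258) = 1/(-2815412/3) = -3/2815412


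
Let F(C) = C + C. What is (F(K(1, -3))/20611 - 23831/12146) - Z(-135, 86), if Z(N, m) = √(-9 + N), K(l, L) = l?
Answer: -491156449/250341206 - 12*I ≈ -1.9619 - 12.0*I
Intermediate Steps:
F(C) = 2*C
(F(K(1, -3))/20611 - 23831/12146) - Z(-135, 86) = ((2*1)/20611 - 23831/12146) - √(-9 - 135) = (2*(1/20611) - 23831*1/12146) - √(-144) = (2/20611 - 23831/12146) - 12*I = -491156449/250341206 - 12*I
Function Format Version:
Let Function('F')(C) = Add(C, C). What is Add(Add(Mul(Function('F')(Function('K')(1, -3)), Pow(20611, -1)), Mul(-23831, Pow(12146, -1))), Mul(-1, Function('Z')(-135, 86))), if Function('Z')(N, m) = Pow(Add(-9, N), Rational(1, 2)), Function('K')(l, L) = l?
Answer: Add(Rational(-491156449, 250341206), Mul(-12, I)) ≈ Add(-1.9619, Mul(-12.000, I))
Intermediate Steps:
Function('F')(C) = Mul(2, C)
Add(Add(Mul(Function('F')(Function('K')(1, -3)), Pow(20611, -1)), Mul(-23831, Pow(12146, -1))), Mul(-1, Function('Z')(-135, 86))) = Add(Add(Mul(Mul(2, 1), Pow(20611, -1)), Mul(-23831, Pow(12146, -1))), Mul(-1, Pow(Add(-9, -135), Rational(1, 2)))) = Add(Add(Mul(2, Rational(1, 20611)), Mul(-23831, Rational(1, 12146))), Mul(-1, Pow(-144, Rational(1, 2)))) = Add(Add(Rational(2, 20611), Rational(-23831, 12146)), Mul(-1, Mul(12, I))) = Add(Rational(-491156449, 250341206), Mul(-12, I))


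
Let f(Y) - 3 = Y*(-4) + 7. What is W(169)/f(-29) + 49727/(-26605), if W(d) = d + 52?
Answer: -385897/3352230 ≈ -0.11512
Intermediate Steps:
W(d) = 52 + d
f(Y) = 10 - 4*Y (f(Y) = 3 + (Y*(-4) + 7) = 3 + (-4*Y + 7) = 3 + (7 - 4*Y) = 10 - 4*Y)
W(169)/f(-29) + 49727/(-26605) = (52 + 169)/(10 - 4*(-29)) + 49727/(-26605) = 221/(10 + 116) + 49727*(-1/26605) = 221/126 - 49727/26605 = -385897/3352230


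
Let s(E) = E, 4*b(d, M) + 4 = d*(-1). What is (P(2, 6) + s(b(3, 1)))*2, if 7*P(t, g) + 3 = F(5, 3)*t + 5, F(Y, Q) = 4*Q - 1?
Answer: 47/14 ≈ 3.3571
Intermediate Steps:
b(d, M) = -1 - d/4 (b(d, M) = -1 + (d*(-1))/4 = -1 + (-d)/4 = -1 - d/4)
F(Y, Q) = -1 + 4*Q
P(t, g) = 2/7 + 11*t/7 (P(t, g) = -3/7 + ((-1 + 4*3)*t + 5)/7 = -3/7 + ((-1 + 12)*t + 5)/7 = -3/7 + (11*t + 5)/7 = -3/7 + (5 + 11*t)/7 = -3/7 + (5/7 + 11*t/7) = 2/7 + 11*t/7)
(P(2, 6) + s(b(3, 1)))*2 = ((2/7 + (11/7)*2) + (-1 - ¼*3))*2 = ((2/7 + 22/7) + (-1 - ¾))*2 = (24/7 - 7/4)*2 = (47/28)*2 = 47/14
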